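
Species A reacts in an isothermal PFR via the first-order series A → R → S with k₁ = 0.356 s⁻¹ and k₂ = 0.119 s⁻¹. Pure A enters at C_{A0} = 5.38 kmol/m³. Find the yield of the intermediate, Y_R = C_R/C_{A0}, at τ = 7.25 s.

0.520

For first-order series with pure A initially, C_R(τ) = k₁C_{A0}/(k₂−k₁)·(e^(−k₁τ) − e^(−k₂τ)).
e^(−k₁τ) = e^(−0.356×7.25) = e^(−2.581) = 0.07570; e^(−k₂τ) = e^(−0.8627) = 0.4220.
C_R = 0.356×5.38/(0.119−0.356) × (0.07570−0.4220) = (-8.081)×(-0.3463) = 2.799 kmol/m³.
Y_R = C_R/C_{A0} = 2.799/5.38 = 0.520.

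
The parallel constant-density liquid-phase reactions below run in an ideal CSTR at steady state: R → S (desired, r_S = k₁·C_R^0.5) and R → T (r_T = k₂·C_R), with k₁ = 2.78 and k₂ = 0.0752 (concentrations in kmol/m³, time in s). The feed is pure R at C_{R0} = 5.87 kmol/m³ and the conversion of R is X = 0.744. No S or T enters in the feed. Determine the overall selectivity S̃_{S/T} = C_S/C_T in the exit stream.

Exit C_R = C_{R0}(1−X) = 5.87×0.256 = 1.503 kmol/m³.
In a CSTR the entire volume is at exit conditions, so r_S = 2.78×1.503^0.5 = 3.408 and r_T = 0.0752×1.503 = 0.1130.
Overall selectivity = C_S/C_T = r_Sτ/(r_Tτ) = r_S/r_T = 30.2.

30.2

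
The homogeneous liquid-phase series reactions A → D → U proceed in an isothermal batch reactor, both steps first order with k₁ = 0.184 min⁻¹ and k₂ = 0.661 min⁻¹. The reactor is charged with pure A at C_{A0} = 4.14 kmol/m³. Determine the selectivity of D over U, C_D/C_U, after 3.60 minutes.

0.508

For first-order series with pure A initially, C_D(t) = k₁C_{A0}/(k₂−k₁)·(e^(−k₁t) − e^(−k₂t)).
e^(−k₁t) = e^(−0.184×3.60) = e^(−0.6624) = 0.5156; e^(−k₂t) = e^(−2.380) = 0.09259.
C_D = 0.184×4.14/(0.661−0.184) × (0.5156−0.09259) = 1.597×0.4230 = 0.6756 kmol/m³.
C_A = C_{A0}e^(−k₁t) = 2.135 kmol/m³, so C_U = C_{A0}−C_A−C_D = 1.330 kmol/m³; C_D/C_U = 0.508.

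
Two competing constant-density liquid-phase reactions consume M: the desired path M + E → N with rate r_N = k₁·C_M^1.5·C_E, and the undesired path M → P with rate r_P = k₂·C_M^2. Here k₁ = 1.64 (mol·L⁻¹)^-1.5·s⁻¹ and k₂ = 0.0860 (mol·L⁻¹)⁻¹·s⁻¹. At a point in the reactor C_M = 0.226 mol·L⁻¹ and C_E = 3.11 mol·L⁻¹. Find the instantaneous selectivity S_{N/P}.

S_{N/P} = r_N/r_P = (k₁·C_M^1.5·C_E)/(k₂·C_M^2) = (k₁/k₂)·C_M^-0.5·C_E.
= (1.64×0.2260^1.5×3.110) / (0.0860×0.2260^2) = 0.5480/0.004393 = 125.

125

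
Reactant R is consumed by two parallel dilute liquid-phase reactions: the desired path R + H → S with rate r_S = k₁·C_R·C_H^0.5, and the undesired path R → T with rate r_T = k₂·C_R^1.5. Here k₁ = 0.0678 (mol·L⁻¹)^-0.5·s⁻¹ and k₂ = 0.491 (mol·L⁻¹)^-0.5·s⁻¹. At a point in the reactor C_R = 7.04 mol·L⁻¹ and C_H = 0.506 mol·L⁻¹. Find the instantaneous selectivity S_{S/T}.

S_{S/T} = r_S/r_T = (k₁·C_R·C_H^0.5)/(k₂·C_R^1.5) = (k₁/k₂)·C_R^-0.5·C_H^0.5.
= (0.0678×7.040×0.5060^0.5) / (0.491×7.040^1.5) = 0.3395/9.172 = 0.0370.
The undesired path is higher order in R, so low C_R (CSTR or dilute feed) favours S.

0.0370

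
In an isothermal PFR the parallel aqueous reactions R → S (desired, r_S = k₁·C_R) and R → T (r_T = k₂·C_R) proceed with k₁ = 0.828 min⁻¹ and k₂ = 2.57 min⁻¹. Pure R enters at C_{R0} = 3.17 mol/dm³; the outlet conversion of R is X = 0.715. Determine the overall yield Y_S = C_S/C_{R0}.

0.174

C_R = C_{R0}(1−X) = 0.9035 mol/dm³.
Both paths are first order in R, so the instantaneous fraction to S is constant: dC_S/d(−C_R) = k₁/(k₁+k₂) = 0.2437.
C_S = 0.2437·(C_{R0}−C_R) = 0.2437×2.267 = 0.552 mol/dm³.
Y_S = C_S/C_{R0} = 0.5523/3.17 = 0.174.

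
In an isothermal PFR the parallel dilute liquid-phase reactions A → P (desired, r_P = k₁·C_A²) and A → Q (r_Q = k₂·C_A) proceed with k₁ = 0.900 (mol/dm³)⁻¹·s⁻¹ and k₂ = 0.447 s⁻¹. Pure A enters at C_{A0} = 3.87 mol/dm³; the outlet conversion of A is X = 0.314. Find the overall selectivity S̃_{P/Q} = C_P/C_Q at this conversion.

6.50

C_A = C_{A0}(1−X) = 2.655 mol/dm³.
Along a PFR/batch, dC_Q/dC_A = −r_Q/(r_P+r_Q) = −k₂/(k₂+k₁·C_A).
Integrating from C_{A0} to C_A: C_Q = (0.447/0.900)·ln[(0.447+0.900·3.87)/(0.447+0.900·2.65)] = 0.4967·ln(3.930/2.836) = 0.1620 mol/dm³.
Then C_P = (C_{A0}−C_A) − C_Q = 1.215 − 0.1620 = 1.053 mol/dm³.
S̃_{P/Q} = C_P/C_Q = 1.053/0.1620 = 6.50.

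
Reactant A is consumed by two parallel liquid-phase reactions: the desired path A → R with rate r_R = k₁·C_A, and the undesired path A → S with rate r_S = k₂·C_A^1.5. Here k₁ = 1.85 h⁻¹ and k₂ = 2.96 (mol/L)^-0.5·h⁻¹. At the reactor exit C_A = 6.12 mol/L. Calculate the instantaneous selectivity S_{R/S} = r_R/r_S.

0.253

S_{R/S} = r_R/r_S = (k₁·C_A)/(k₂·C_A^1.5) = (k₁/k₂)·C_A^-0.5.
= (1.85×6.120) / (2.96×6.120^1.5) = 11.32/44.81 = 0.253.
The undesired path is higher order in A, so low C_A (CSTR or dilute feed) favours R.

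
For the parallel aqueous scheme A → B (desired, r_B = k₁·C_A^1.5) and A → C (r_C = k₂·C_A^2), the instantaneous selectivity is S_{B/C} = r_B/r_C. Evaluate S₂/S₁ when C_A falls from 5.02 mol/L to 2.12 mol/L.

S_{B/C} = (k₁/k₂)·C_A^-0.5, so S₂/S₁ = (C_{A,2}/C_{A,1})^-0.5.
= (2.12/5.02)^(-0.5) = (0.4223)^(-0.5) = 1.54.

1.54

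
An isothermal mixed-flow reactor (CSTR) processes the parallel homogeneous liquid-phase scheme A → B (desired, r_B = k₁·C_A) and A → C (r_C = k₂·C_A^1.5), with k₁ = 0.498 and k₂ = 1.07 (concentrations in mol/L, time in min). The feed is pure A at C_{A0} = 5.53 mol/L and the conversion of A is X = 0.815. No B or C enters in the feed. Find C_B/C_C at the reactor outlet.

0.460

Exit C_A = C_{A0}(1−X) = 5.53×0.185 = 1.023 mol/L.
A CSTR operates uniformly at the exit composition, giving r_B = 0.5095 and r_C = 1.107 (each k·C_A^n at C_A = 1.023).
Overall selectivity = C_B/C_C = r_Bτ/(r_Cτ) = r_B/r_C = 0.460.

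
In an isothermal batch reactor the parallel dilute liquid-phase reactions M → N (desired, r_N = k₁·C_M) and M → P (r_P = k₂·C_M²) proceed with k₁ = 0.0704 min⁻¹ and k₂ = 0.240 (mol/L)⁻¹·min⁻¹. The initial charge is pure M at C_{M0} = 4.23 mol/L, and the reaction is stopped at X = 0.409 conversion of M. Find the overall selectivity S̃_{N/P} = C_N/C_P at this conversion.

C_M = C_{M0}(1−X) = 2.500 mol/L.
Along a PFR/batch, dC_N/dC_M = −r_N/(r_N+r_P) = −k₁/(k₁+k₂·C_M).
Integrating from C_{M0} to C_M: C_N = (0.0704/0.240)·ln[(0.0704+0.240·4.23)/(0.0704+0.240·2.50)] = 0.2933·ln(1.086/0.6704) = 0.1414 mol/L.
C_P = (C_{M0}−C_M)−C_N = 1.589 mol/L; S̃_{N/P} = 0.1414/1.589 = 0.0890.

0.0890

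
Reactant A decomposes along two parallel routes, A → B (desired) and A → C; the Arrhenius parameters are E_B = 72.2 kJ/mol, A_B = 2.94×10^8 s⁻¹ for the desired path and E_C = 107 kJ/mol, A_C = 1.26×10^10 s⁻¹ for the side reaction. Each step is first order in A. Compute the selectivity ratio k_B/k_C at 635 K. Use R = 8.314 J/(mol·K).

17.0

Since both paths have the same order in A, the concentration cancels and S_{B/C} = k_B/k_C = (A_B/A_C)·exp[(E_C−E_B)/(RT)].
(E_C−E_B)/(RT) = (107−72.2)×10³/(8.314×635) = 34800/5279 = 6.592.
k_B/k_C = (2.94×10^8/1.26×10^10)·exp(6.592) = 0.02333 × 729.0 = 17.0.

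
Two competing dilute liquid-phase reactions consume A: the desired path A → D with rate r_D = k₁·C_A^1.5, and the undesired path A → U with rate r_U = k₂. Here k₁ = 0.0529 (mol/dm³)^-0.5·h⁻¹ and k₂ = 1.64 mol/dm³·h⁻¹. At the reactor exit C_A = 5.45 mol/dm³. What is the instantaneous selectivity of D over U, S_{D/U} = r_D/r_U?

S_{D/U} = r_D/r_U = (k₁·C_A^1.5)/(k₂) = (k₁/k₂)·C_A^1.5.
= (0.0529×5.450^1.5) / (1.64) = 0.6731/1.640 = 0.410.
Since the desired path is higher order in A, keeping C_A high (PFR or concentrated feed) favours D.

0.410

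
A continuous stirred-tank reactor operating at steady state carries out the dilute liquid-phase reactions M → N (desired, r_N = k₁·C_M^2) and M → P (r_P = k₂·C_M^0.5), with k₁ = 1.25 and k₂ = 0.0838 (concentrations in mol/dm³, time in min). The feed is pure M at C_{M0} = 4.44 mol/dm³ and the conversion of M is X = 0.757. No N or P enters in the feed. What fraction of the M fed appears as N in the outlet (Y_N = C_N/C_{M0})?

0.714

Exit C_M = C_{M0}(1−X) = 4.44×0.243 = 1.079 mol/dm³.
A CSTR operates uniformly at the exit composition, giving r_N = 1.455 and r_P = 0.08704 (each k·C_M^n at C_M = 1.079).
Fraction of consumed M going to N: r_N/(r_N+r_P) = 0.9436.
C_N = 0.9436·C_{M0}·X = 0.9436×4.44×0.757 = 3.17 mol/dm³; Y_N = C_N/C_{M0} = 0.714.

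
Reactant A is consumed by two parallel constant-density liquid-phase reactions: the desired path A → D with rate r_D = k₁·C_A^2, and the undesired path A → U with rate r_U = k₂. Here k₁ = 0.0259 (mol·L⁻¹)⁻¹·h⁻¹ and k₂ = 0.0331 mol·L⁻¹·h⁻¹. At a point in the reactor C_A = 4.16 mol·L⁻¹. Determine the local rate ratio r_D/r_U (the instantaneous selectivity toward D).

S_{D/U} = r_D/r_U = (k₁·C_A^2)/(k₂) = (k₁/k₂)·C_A^2.
= (0.0259×4.160^2) / (0.0331) = 0.4482/0.03310 = 13.5.
Since the desired path is higher order in A, keeping C_A high (PFR or concentrated feed) favours D.

13.5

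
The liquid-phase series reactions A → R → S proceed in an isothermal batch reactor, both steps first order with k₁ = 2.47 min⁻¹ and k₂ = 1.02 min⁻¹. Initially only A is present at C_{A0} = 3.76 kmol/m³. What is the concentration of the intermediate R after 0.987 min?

The intermediate concentration in a first-order A→B→C sequence is C_R = k₁C_{A0}(e^(−k₁t) − e^(−k₂t))/(k₂−k₁).
e^(−k₁t) = e^(−2.47×0.987) = e^(−2.438) = 0.08734; e^(−k₂t) = e^(−1.007) = 0.3654.
C_R = 2.47×3.76/(1.02−2.47) × (0.08734−0.3654) = (-6.405)×(-0.2781) = 1.781 kmol/m³.

1.78 kmol/m³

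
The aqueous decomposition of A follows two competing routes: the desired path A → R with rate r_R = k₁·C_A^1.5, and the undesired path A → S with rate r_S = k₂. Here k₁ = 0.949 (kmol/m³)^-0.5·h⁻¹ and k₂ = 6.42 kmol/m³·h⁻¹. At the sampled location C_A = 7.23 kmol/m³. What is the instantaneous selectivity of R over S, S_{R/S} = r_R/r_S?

2.87

S_{R/S} = r_R/r_S = (k₁·C_A^1.5)/(k₂) = (k₁/k₂)·C_A^1.5.
= (0.949×7.230^1.5) / (6.42) = 18.45/6.420 = 2.87.
Since the desired path is higher order in A, keeping C_A high (PFR or concentrated feed) favours R.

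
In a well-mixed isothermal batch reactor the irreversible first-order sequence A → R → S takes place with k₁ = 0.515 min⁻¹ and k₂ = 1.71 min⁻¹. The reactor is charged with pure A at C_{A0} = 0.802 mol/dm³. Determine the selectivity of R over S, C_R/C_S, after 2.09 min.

0.257

The intermediate concentration in a first-order A→B→C sequence is C_R = k₁C_{A0}(e^(−k₁t) − e^(−k₂t))/(k₂−k₁).
e^(−k₁t) = e^(−0.515×2.09) = e^(−1.076) = 0.3408; e^(−k₂t) = e^(−3.574) = 0.02805.
C_R = 0.515×0.802/(1.71−0.515) × (0.3408−0.02805) = 0.3456×0.3128 = 0.1081 mol/dm³.
C_A = C_{A0}e^(−k₁t) = 0.2734 mol/dm³, so C_S = C_{A0}−C_A−C_R = 0.4205 mol/dm³; C_R/C_S = 0.257.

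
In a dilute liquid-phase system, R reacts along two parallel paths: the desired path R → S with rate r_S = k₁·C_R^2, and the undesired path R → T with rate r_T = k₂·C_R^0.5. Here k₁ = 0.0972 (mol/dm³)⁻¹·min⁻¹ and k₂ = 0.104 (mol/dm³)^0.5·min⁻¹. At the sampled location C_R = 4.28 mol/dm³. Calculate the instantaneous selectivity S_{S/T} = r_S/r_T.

S_{S/T} = r_S/r_T = (k₁·C_R^2)/(k₂·C_R^0.5) = (k₁/k₂)·C_R^1.5.
= (0.0972×4.280^2) / (0.104×4.280^0.5) = 1.781/0.2152 = 8.28.

8.28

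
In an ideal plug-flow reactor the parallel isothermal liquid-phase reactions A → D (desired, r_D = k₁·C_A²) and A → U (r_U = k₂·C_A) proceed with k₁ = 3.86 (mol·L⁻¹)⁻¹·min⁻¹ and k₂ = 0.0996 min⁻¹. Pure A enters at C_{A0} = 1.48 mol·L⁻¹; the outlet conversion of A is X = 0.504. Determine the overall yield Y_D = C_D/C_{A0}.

0.492

C_A = C_{A0}(1−X) = 0.7341 mol·L⁻¹.
Along a PFR/batch, dC_U/dC_A = −r_U/(r_D+r_U) = −k₂/(k₂+k₁·C_A).
Integrating from C_{A0} to C_A: C_U = (0.0996/3.86)·ln[(0.0996+3.86·1.48)/(0.0996+3.86·0.734)] = 0.02580·ln(5.812/2.933) = 0.01765 mol·L⁻¹.
Then C_D = (C_{A0}−C_A) − C_U = 0.7459 − 0.01765 = 0.7283 mol·L⁻¹.
Y_D = C_D/C_{A0} = 0.7283/1.48 = 0.492.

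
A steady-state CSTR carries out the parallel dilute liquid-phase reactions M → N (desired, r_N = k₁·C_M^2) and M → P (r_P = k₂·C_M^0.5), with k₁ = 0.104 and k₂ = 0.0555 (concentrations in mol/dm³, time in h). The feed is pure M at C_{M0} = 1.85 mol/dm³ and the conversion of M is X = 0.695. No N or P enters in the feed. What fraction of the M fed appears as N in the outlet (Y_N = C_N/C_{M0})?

Exit C_M = C_{M0}(1−X) = 1.85×0.305 = 0.5643 mol/dm³.
Rates in a CSTR are evaluated at the outlet concentration: r_N = 0.104×0.5643^2 = 0.03311, r_P = 0.0555×0.5643^0.5 = 0.04169.
Fraction of consumed M going to N: r_N/(r_N+r_P) = 0.4427.
C_N = 0.4427·C_{M0}·X = 0.4427×1.85×0.695 = 0.569 mol/dm³; Y_N = C_N/C_{M0} = 0.308.

0.308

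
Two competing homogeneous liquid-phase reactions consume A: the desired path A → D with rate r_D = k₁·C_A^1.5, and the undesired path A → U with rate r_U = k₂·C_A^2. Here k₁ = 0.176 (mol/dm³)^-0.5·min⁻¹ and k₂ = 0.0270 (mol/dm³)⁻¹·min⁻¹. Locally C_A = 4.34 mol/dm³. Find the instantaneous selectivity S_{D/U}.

S_{D/U} = r_D/r_U = (k₁·C_A^1.5)/(k₂·C_A^2) = (k₁/k₂)·C_A^-0.5.
= (0.176×4.340^1.5) / (0.0270×4.340^2) = 1.591/0.5086 = 3.13.

3.13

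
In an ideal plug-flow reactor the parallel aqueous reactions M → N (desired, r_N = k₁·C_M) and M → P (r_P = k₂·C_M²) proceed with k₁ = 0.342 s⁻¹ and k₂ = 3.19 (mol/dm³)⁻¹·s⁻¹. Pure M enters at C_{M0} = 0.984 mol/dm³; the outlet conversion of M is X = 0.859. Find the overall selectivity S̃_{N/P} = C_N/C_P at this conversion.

C_M = C_{M0}(1−X) = 0.1387 mol/dm³.
Along a PFR/batch, dC_N/dC_M = −r_N/(r_N+r_P) = −k₁/(k₁+k₂·C_M).
Integrating from C_{M0} to C_M: C_N = (0.342/3.19)·ln[(0.342+3.19·0.984)/(0.342+3.19·0.139)] = 0.1072·ln(3.481/0.7846) = 0.1597 mol/dm³.
C_P = (C_{M0}−C_M)−C_N = 0.6855 mol/dm³; S̃_{N/P} = 0.1597/0.6855 = 0.233.

0.233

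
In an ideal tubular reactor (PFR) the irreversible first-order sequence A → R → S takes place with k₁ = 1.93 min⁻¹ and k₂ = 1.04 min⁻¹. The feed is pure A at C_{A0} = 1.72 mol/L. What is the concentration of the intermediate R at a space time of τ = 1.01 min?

For first-order series with pure A initially, C_R(τ) = k₁C_{A0}/(k₂−k₁)·(e^(−k₁τ) − e^(−k₂τ)).
e^(−k₁τ) = e^(−1.93×1.01) = e^(−1.949) = 0.1424; e^(−k₂τ) = e^(−1.050) = 0.3498.
C_R = 1.93×1.72/(1.04−1.93) × (0.1424−0.3498) = (-3.730)×(-0.2074) = 0.7737 mol/L.

0.774 mol/L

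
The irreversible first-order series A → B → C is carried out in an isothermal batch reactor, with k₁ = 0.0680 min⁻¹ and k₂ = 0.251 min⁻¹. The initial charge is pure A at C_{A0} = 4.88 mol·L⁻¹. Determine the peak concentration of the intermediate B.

0.814 mol·L⁻¹

For a first-order series the maximum intermediate yield is C_{B,max}/C_{A0} = (k₁/k₂)^[k₂/(k₂−k₁)].
= (0.0680/0.251)^(0.251/(0.251−0.0680)) = (0.2709)^(1.372) = 0.1668.
C_{B,max} = 0.1668×4.88 = 0.814 mol·L⁻¹.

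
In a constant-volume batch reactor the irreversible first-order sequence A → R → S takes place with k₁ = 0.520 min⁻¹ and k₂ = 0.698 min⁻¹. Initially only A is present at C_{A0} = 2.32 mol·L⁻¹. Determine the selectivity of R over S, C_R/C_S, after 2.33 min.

0.725

Solving the coupled first-order balances gives C_R(t) = [k₁/(k₂−k₁)]·C_{A0}·(e^(−k₁t) − e^(−k₂t)).
e^(−k₁t) = e^(−0.520×2.33) = e^(−1.212) = 0.2977; e^(−k₂t) = e^(−1.626) = 0.1966.
C_R = 0.520×2.32/(0.698−0.520) × (0.2977−0.1966) = 6.778×0.1011 = 0.6850 mol·L⁻¹.
C_A = C_{A0}e^(−k₁t) = 0.6907 mol·L⁻¹, so C_S = C_{A0}−C_A−C_R = 0.9443 mol·L⁻¹; C_R/C_S = 0.725.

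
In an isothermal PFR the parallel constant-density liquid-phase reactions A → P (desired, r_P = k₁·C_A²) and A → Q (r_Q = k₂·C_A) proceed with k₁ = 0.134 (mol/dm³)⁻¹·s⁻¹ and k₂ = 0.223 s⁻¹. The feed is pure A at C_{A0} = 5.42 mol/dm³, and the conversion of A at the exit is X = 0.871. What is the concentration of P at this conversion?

2.89 mol/dm³

C_A = C_{A0}(1−X) = 0.6992 mol/dm³.
Along a PFR/batch, dC_Q/dC_A = −r_Q/(r_P+r_Q) = −k₂/(k₂+k₁·C_A).
Integrating from C_{A0} to C_A: C_Q = (0.223/0.134)·ln[(0.223+0.134·5.42)/(0.223+0.134·0.699)] = 1.664·ln(0.9493/0.3167) = 1.827 mol/dm³.
Then C_P = (C_{A0}−C_A) − C_Q = 4.721 − 1.827 = 2.894 mol/dm³.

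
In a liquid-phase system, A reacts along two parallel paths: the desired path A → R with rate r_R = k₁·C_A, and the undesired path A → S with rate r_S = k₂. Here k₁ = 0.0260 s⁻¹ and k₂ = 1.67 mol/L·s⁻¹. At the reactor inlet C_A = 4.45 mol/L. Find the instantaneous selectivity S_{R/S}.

S_{R/S} = r_R/r_S = (k₁·C_A)/(k₂) = (k₁/k₂)·C_A.
= (0.0260×4.450) / (1.67) = 0.1157/1.670 = 0.0693.

0.0693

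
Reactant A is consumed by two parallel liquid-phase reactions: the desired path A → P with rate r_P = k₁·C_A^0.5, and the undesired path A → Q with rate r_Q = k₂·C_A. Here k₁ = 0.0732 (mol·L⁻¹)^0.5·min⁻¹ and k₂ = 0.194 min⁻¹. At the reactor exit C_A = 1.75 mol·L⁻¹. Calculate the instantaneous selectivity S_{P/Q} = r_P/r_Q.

S_{P/Q} = r_P/r_Q = (k₁·C_A^0.5)/(k₂·C_A) = (k₁/k₂)·C_A^-0.5.
= (0.0732×1.750^0.5) / (0.194×1.750) = 0.09683/0.3395 = 0.285.

0.285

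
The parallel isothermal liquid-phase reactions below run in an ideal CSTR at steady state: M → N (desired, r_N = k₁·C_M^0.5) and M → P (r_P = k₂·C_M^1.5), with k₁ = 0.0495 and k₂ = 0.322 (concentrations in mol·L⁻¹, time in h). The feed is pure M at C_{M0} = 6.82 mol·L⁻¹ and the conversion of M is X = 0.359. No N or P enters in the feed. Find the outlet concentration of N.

0.0832 mol·L⁻¹

Exit C_M = C_{M0}(1−X) = 6.82×0.641 = 4.372 mol·L⁻¹.
A CSTR operates uniformly at the exit composition, giving r_N = 0.1035 and r_P = 2.943 (each k·C_M^n at C_M = 4.372).
Fraction of consumed M going to N: r_N/(r_N+r_P) = 0.03397.
C_N = 0.03397·C_{M0}·X = 0.03397×6.82×0.359 = 0.0832 mol·L⁻¹.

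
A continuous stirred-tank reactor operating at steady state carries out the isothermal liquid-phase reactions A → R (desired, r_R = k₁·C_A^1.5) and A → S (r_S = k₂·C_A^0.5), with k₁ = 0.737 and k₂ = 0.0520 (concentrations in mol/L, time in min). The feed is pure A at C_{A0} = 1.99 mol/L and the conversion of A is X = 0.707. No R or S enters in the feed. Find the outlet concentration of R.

1.26 mol/L

Exit C_A = C_{A0}(1−X) = 1.99×0.293 = 0.5831 mol/L.
In a CSTR the entire volume is at exit conditions, so r_R = 0.737×0.5831^1.5 = 0.3281 and r_S = 0.0520×0.5831^0.5 = 0.03971.
Fraction of consumed A going to R: r_R/(r_R+r_S) = 0.8921.
C_R = 0.8921·C_{A0}·X = 0.8921×1.99×0.707 = 1.26 mol/L.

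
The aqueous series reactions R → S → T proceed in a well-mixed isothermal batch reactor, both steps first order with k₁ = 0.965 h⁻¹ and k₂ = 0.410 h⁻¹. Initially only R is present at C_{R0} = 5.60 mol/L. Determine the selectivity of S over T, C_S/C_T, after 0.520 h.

8.31

The intermediate concentration in a first-order A→B→C sequence is C_S = k₁C_{R0}(e^(−k₁t) − e^(−k₂t))/(k₂−k₁).
e^(−k₁t) = e^(−0.965×0.520) = e^(−0.5018) = 0.6054; e^(−k₂t) = e^(−0.2132) = 0.8080.
C_S = 0.965×5.60/(0.410−0.965) × (0.6054−0.8080) = (-9.737)×(-0.2026) = 1.972 mol/L.
C_R = C_{R0}e^(−k₁t) = 3.390 mol/L, so C_T = C_{R0}−C_R−C_S = 0.2373 mol/L; C_S/C_T = 8.31.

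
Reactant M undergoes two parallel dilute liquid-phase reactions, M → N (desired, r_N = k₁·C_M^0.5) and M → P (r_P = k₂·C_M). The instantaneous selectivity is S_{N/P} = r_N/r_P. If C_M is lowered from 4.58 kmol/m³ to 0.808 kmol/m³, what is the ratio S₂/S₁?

S_{N/P} = (k₁/k₂)·C_M^-0.5, so S₂/S₁ = (C_{M,2}/C_{M,1})^-0.5.
= (0.808/4.58)^(-0.5) = (0.1764)^(-0.5) = 2.38.

2.38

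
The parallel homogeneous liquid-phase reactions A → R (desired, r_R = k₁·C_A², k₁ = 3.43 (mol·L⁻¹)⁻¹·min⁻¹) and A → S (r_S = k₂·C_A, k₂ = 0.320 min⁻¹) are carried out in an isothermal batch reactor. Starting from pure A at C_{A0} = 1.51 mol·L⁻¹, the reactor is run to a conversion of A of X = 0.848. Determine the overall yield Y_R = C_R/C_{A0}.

0.749

C_A = C_{A0}(1−X) = 0.2295 mol·L⁻¹.
Along a PFR/batch, dC_S/dC_A = −r_S/(r_R+r_S) = −k₂/(k₂+k₁·C_A).
Integrating from C_{A0} to C_A: C_S = (0.320/3.43)·ln[(0.320+3.43·1.51)/(0.320+3.43·0.230)] = 0.09329·ln(5.499/1.107) = 0.1495 mol·L⁻¹.
Then C_R = (C_{A0}−C_A) − C_S = 1.280 − 0.1495 = 1.131 mol·L⁻¹.
Y_R = C_R/C_{A0} = 1.131/1.51 = 0.749.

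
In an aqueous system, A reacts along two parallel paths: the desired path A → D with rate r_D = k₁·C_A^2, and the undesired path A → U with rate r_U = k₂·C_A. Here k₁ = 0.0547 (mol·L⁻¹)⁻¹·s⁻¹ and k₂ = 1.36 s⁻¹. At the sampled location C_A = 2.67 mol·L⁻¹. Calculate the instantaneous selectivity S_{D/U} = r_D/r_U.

0.107

S_{D/U} = r_D/r_U = (k₁·C_A^2)/(k₂·C_A) = (k₁/k₂)·C_A.
= (0.0547×2.670^2) / (1.36×2.670) = 0.3900/3.631 = 0.107.
Since the desired path is higher order in A, keeping C_A high (PFR or concentrated feed) favours D.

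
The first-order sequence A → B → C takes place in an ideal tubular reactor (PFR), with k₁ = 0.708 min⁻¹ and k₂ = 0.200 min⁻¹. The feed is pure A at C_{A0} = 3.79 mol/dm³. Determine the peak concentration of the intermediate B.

For a first-order series the maximum intermediate yield is C_{B,max}/C_{A0} = (k₁/k₂)^[k₂/(k₂−k₁)].
= (0.708/0.200)^(0.200/(0.200−0.708)) = (3.540)^(-0.3937) = 0.6079.
C_{B,max} = 0.6079×3.79 = 2.30 mol/dm³.

2.30 mol/dm³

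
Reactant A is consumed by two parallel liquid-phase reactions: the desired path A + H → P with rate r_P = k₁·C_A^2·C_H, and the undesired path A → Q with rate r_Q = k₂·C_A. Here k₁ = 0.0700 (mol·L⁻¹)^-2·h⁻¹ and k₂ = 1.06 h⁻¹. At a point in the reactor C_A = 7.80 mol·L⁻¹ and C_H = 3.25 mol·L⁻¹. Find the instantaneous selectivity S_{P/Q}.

S_{P/Q} = r_P/r_Q = (k₁·C_A^2·C_H)/(k₂·C_A) = (k₁/k₂)·C_A·C_H.
= (0.0700×7.800^2×3.250) / (1.06×7.800) = 13.84/8.268 = 1.67.

1.67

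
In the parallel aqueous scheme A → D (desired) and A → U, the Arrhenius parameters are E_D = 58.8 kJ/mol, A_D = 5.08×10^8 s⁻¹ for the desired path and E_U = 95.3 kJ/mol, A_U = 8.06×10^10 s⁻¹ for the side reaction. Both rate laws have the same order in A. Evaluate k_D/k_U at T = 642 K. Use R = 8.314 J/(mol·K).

5.88

Since both paths have the same order in A, the concentration cancels and S_{D/U} = k_D/k_U = (A_D/A_U)·exp[(E_U−E_D)/(RT)].
(E_U−E_D)/(RT) = (95.3−58.8)×10³/(8.314×642) = 36500/5338 = 6.838.
k_D/k_U = (5.08×10^8/8.06×10^10)·exp(6.838) = 0.006303 × 932.9 = 5.88.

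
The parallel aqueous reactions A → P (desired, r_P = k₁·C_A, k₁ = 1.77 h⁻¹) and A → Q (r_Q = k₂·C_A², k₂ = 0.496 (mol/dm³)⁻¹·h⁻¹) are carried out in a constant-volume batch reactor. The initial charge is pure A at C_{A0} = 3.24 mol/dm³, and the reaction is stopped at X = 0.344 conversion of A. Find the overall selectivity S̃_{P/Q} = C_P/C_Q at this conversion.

C_A = C_{A0}(1−X) = 2.125 mol/dm³.
Along a PFR/batch, dC_P/dC_A = −r_P/(r_P+r_Q) = −k₁/(k₁+k₂·C_A).
Integrating from C_{A0} to C_A: C_P = (1.77/0.496)·ln[(1.77+0.496·3.24)/(1.77+0.496·2.13)] = 3.569·ln(3.377/2.824) = 0.6379 mol/dm³.
C_Q = (C_{A0}−C_A)−C_P = 0.4766 mol/dm³; S̃_{P/Q} = 0.6379/0.4766 = 1.34.

1.34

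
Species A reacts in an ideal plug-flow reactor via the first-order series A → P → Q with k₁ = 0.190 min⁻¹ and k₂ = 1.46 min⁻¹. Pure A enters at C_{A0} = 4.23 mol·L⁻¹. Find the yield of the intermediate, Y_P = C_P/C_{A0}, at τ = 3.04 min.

0.0822

Solving the coupled first-order balances gives C_P(τ) = [k₁/(k₂−k₁)]·C_{A0}·(e^(−k₁τ) − e^(−k₂τ)).
e^(−k₁τ) = e^(−0.190×3.04) = e^(−0.5776) = 0.5612; e^(−k₂τ) = e^(−4.438) = 0.01181.
C_P = 0.190×4.23/(1.46−0.190) × (0.5612−0.01181) = 0.6328×0.5494 = 0.3477 mol·L⁻¹.
Y_P = C_P/C_{A0} = 0.3477/4.23 = 0.0822.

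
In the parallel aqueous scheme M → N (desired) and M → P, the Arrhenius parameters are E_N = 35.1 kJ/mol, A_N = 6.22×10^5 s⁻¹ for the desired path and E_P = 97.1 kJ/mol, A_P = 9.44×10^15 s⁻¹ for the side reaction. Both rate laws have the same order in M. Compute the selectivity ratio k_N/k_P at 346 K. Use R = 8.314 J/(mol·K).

0.151

k_N/k_P = (A_N/A_P)·exp[−(E_N−E_P)/(RT)] = (A_N/A_P)·exp[(E_P−E_N)/(RT)].
(E_P−E_N)/(RT) = (97.1−35.1)×10³/(8.314×346) = 62000/2877 = 21.55.
k_N/k_P = (6.22×10^5/9.44×10^15)·exp(21.55) = 6.589×10^-11 × 2.292×10^9 = 0.151.
Since E_N < E_P, lowering the temperature improves selectivity toward N.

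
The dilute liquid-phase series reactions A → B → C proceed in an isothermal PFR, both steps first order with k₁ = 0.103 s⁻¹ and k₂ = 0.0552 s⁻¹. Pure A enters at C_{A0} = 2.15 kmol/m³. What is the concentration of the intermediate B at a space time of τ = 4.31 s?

Solving the coupled first-order balances gives C_B(τ) = [k₁/(k₂−k₁)]·C_{A0}·(e^(−k₁τ) − e^(−k₂τ)).
e^(−k₁τ) = e^(−0.103×4.31) = e^(−0.4439) = 0.6415; e^(−k₂τ) = e^(−0.2379) = 0.7883.
C_B = 0.103×2.15/(0.0552−0.103) × (0.6415−0.7883) = (-4.633)×(-0.1468) = 0.6799 kmol/m³.

0.680 kmol/m³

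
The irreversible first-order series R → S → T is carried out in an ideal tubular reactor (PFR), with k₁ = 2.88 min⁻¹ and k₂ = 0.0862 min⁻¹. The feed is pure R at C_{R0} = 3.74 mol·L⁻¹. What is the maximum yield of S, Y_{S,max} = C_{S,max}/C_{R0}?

Evaluating C_S at τ_opt = ln(k₂/k₁)/(k₂−k₁) gives C_{S,max}/C_{R0} = (k₁/k₂)^[k₂/(k₂−k₁)].
= (2.88/0.0862)^(0.0862/(0.0862−2.88)) = (33.41)^(-0.03085) = 0.8974.

0.897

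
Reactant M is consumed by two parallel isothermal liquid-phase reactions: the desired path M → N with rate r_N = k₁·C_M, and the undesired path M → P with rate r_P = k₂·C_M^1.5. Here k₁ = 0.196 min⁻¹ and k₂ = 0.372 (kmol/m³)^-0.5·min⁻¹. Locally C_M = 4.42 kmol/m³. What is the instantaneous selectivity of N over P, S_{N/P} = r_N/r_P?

S_{N/P} = r_N/r_P = (k₁·C_M)/(k₂·C_M^1.5) = (k₁/k₂)·C_M^-0.5.
= (0.196×4.420) / (0.372×4.420^1.5) = 0.8663/3.457 = 0.251.

0.251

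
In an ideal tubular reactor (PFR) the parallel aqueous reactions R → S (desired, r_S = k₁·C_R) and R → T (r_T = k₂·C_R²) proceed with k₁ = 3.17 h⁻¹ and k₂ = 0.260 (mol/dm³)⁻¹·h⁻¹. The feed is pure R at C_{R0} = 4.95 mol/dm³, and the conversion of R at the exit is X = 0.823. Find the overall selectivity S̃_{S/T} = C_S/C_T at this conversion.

4.32

C_R = C_{R0}(1−X) = 0.8762 mol/dm³.
Along a PFR/batch, dC_S/dC_R = −r_S/(r_S+r_T) = −k₁/(k₁+k₂·C_R).
Integrating from C_{R0} to C_R: C_S = (3.17/0.260)·ln[(3.17+0.260·4.95)/(3.17+0.260·0.876)] = 12.19·ln(4.457/3.398) = 3.308 mol/dm³.
C_T = (C_{R0}−C_R)−C_S = 0.7655 mol/dm³; S̃_{S/T} = 3.308/0.7655 = 4.32.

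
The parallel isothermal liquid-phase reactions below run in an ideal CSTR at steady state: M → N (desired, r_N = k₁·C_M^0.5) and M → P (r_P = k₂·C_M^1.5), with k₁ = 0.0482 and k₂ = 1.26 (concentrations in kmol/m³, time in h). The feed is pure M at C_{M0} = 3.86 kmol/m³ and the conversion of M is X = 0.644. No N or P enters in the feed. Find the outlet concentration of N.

0.0673 kmol/m³

Exit C_M = C_{M0}(1−X) = 3.86×0.356 = 1.374 kmol/m³.
In a CSTR the entire volume is at exit conditions, so r_N = 0.0482×1.374^0.5 = 0.05650 and r_P = 1.26×1.374^1.5 = 2.030.
Fraction of consumed M going to N: r_N/(r_N+r_P) = 0.02708.
C_N = 0.02708·C_{M0}·X = 0.02708×3.86×0.644 = 0.0673 kmol/m³.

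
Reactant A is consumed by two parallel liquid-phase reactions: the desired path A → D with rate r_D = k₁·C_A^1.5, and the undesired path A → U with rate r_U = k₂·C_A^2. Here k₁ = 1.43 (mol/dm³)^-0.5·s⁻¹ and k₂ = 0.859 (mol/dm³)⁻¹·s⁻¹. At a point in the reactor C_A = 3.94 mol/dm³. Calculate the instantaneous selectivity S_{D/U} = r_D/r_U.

0.839

S_{D/U} = r_D/r_U = (k₁·C_A^1.5)/(k₂·C_A^2) = (k₁/k₂)·C_A^-0.5.
= (1.43×3.940^1.5) / (0.859×3.940^2) = 11.18/13.33 = 0.839.
The undesired path is higher order in A, so low C_A (CSTR or dilute feed) favours D.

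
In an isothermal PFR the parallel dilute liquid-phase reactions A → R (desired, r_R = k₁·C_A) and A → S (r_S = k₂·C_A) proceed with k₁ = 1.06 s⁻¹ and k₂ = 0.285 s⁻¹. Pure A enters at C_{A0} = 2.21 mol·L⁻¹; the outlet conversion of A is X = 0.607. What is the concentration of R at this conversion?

C_A = C_{A0}(1−X) = 0.8685 mol·L⁻¹.
Both paths are first order in A, so the instantaneous fraction to R is constant: dC_R/d(−C_A) = k₁/(k₁+k₂) = 0.7881.
C_R = 0.7881·(C_{A0}−C_A) = 0.7881×1.341 = 1.06 mol·L⁻¹.

1.06 mol·L⁻¹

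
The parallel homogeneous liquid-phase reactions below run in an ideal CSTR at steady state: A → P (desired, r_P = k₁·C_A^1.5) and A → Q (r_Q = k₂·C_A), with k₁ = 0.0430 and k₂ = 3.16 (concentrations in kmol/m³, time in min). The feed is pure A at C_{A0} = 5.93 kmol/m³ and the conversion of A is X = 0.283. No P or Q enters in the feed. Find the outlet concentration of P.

0.0458 kmol/m³

Exit C_A = C_{A0}(1−X) = 5.93×0.717 = 4.252 kmol/m³.
In a CSTR the entire volume is at exit conditions, so r_P = 0.0430×4.252^1.5 = 0.3770 and r_Q = 3.16×4.252 = 13.44.
Fraction of consumed A going to P: r_P/(r_P+r_Q) = 0.02729.
C_P = 0.02729·C_{A0}·X = 0.02729×5.93×0.283 = 0.0458 kmol/m³.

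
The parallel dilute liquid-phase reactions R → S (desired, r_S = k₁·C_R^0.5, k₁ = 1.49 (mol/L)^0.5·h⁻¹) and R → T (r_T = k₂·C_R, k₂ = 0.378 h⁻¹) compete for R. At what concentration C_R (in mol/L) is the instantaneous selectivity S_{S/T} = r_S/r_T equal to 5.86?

0.452 mol/L

S_{S/T} = (k₁/k₂)·C_R^-0.5 ⇒ C_R = (S·k₂/k₁)^(-2).
= (5.86×0.378/1.49)^(-2) = (1.487)^(-2) = 0.452 mol/L.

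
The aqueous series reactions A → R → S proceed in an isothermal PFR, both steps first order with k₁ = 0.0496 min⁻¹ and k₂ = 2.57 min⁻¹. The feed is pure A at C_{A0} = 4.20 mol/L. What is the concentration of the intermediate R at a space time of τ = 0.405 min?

The intermediate concentration in a first-order A→B→C sequence is C_R = k₁C_{A0}(e^(−k₁τ) − e^(−k₂τ))/(k₂−k₁).
e^(−k₁τ) = e^(−0.0496×0.405) = e^(−0.02009) = 0.9801; e^(−k₂τ) = e^(−1.041) = 0.3532.
C_R = 0.0496×4.20/(2.57−0.0496) × (0.9801−0.3532) = 0.08265×0.6270 = 0.05182 mol/L.

0.0518 mol/L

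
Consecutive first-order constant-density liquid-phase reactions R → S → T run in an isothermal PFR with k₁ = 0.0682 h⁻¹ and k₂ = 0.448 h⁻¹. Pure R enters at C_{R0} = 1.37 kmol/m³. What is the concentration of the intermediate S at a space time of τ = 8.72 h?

Solving the coupled first-order balances gives C_S(τ) = [k₁/(k₂−k₁)]·C_{R0}·(e^(−k₁τ) − e^(−k₂τ)).
e^(−k₁τ) = e^(−0.0682×8.72) = e^(−0.5947) = 0.5517; e^(−k₂τ) = e^(−3.907) = 0.02011.
C_S = 0.0682×1.37/(0.448−0.0682) × (0.5517−0.02011) = 0.2460×0.5316 = 0.1308 kmol/m³.

0.131 kmol/m³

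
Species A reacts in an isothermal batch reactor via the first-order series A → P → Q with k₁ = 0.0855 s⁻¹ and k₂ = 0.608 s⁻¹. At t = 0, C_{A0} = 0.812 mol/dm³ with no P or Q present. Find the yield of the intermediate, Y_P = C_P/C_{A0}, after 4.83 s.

The intermediate concentration in a first-order A→B→C sequence is C_P = k₁C_{A0}(e^(−k₁t) − e^(−k₂t))/(k₂−k₁).
e^(−k₁t) = e^(−0.0855×4.83) = e^(−0.4130) = 0.6617; e^(−k₂t) = e^(−2.937) = 0.05304.
C_P = 0.0855×0.812/(0.608−0.0855) × (0.6617−0.05304) = 0.1329×0.6086 = 0.08087 mol/dm³.
Y_P = C_P/C_{A0} = 0.08087/0.812 = 0.0996.

0.0996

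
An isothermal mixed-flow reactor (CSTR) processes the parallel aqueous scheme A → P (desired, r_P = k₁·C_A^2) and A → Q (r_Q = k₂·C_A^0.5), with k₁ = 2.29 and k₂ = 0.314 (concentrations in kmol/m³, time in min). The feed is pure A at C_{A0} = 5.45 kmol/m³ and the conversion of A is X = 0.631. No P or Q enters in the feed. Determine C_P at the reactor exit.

Exit C_A = C_{A0}(1−X) = 5.45×0.369 = 2.011 kmol/m³.
Rates in a CSTR are evaluated at the outlet concentration: r_P = 2.29×2.011^2 = 9.261, r_Q = 0.314×2.011^0.5 = 0.4453.
Fraction of consumed A going to P: r_P/(r_P+r_Q) = 0.9541.
C_P = 0.9541·C_{A0}·X = 0.9541×5.45×0.631 = 3.28 kmol/m³.

3.28 kmol/m³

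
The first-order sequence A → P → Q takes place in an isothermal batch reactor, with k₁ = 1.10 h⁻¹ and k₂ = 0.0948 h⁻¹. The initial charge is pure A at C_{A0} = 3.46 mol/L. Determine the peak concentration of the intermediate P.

Evaluating C_P at t_opt = ln(k₂/k₁)/(k₂−k₁) gives C_{P,max}/C_{A0} = (k₁/k₂)^[k₂/(k₂−k₁)].
= (1.10/0.0948)^(0.0948/(0.0948−1.10)) = (11.60)^(-0.09431) = 0.7936.
C_{P,max} = 0.7936×3.46 = 2.75 mol/L.

2.75 mol/L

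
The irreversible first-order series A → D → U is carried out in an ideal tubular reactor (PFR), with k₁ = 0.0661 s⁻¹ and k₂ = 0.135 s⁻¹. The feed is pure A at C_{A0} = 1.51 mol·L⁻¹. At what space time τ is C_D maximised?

10.4 s

For first-order series the maximum of C_D occurs at τ_opt = ln(k₂/k₁)/(k₂−k₁).
= ln(0.135/0.0661)/(0.135−0.0661) = ln(2.042)/0.06890 = 0.7141/0.06890 = 10.4 s.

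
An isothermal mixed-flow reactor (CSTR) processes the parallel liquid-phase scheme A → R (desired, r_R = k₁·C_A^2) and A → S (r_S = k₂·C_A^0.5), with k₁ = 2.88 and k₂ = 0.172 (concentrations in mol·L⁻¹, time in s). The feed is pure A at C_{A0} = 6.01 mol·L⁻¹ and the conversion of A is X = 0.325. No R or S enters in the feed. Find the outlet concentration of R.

Exit C_A = C_{A0}(1−X) = 6.01×0.675 = 4.057 mol·L⁻¹.
In a CSTR the entire volume is at exit conditions, so r_R = 2.88×4.057^2 = 47.40 and r_S = 0.172×4.057^0.5 = 0.3464.
Fraction of consumed A going to R: r_R/(r_R+r_S) = 0.9927.
C_R = 0.9927·C_{A0}·X = 0.9927×6.01×0.325 = 1.94 mol·L⁻¹.

1.94 mol·L⁻¹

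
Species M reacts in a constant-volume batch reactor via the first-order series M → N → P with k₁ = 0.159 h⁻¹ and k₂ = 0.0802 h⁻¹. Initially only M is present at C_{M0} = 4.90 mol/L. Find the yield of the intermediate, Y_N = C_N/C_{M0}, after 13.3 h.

For first-order series with pure M initially, C_N(t) = k₁C_{M0}/(k₂−k₁)·(e^(−k₁t) − e^(−k₂t)).
e^(−k₁t) = e^(−0.159×13.3) = e^(−2.115) = 0.1207; e^(−k₂t) = e^(−1.067) = 0.3442.
C_N = 0.159×4.90/(0.0802−0.159) × (0.1207−0.3442) = (-9.887)×(-0.2235) = 2.210 mol/L.
Y_N = C_N/C_{M0} = 2.210/4.90 = 0.451.

0.451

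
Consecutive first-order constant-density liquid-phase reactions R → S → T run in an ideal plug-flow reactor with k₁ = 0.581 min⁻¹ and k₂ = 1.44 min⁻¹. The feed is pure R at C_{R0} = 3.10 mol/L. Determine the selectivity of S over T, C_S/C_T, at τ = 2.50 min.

For first-order series with pure R initially, C_S(τ) = k₁C_{R0}/(k₂−k₁)·(e^(−k₁τ) − e^(−k₂τ)).
e^(−k₁τ) = e^(−0.581×2.50) = e^(−1.452) = 0.2340; e^(−k₂τ) = e^(−3.600) = 0.02732.
C_S = 0.581×3.10/(1.44−0.581) × (0.2340−0.02732) = 2.097×0.2067 = 0.4333 mol/L.
C_R = C_{R0}e^(−k₁τ) = 0.7254 mol/L, so C_T = C_{R0}−C_R−C_S = 1.941 mol/L; C_S/C_T = 0.223.

0.223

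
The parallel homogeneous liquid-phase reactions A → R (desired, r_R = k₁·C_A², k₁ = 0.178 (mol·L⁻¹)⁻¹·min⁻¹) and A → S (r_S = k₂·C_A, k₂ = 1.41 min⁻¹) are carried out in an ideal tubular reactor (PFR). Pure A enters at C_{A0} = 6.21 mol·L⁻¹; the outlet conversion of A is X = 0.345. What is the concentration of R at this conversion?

0.840 mol·L⁻¹

C_A = C_{A0}(1−X) = 4.068 mol·L⁻¹.
Along a PFR/batch, dC_S/dC_A = −r_S/(r_R+r_S) = −k₂/(k₂+k₁·C_A).
Integrating from C_{A0} to C_A: C_S = (1.41/0.178)·ln[(1.41+0.178·6.21)/(1.41+0.178·4.07)] = 7.921·ln(2.515/2.134) = 1.302 mol·L⁻¹.
Then C_R = (C_{A0}−C_A) − C_S = 2.142 − 1.302 = 0.8401 mol·L⁻¹.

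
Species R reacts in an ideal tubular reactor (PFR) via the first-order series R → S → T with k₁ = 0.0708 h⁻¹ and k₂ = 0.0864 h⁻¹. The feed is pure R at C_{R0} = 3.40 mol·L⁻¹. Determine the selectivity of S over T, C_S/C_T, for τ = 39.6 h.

Solving the coupled first-order balances gives C_S(τ) = [k₁/(k₂−k₁)]·C_{R0}·(e^(−k₁τ) − e^(−k₂τ)).
e^(−k₁τ) = e^(−0.0708×39.6) = e^(−2.804) = 0.06059; e^(−k₂τ) = e^(−3.421) = 0.03267.
C_S = 0.0708×3.40/(0.0864−0.0708) × (0.06059−0.03267) = 15.43×0.02792 = 0.4308 mol·L⁻¹.
C_R = C_{R0}e^(−k₁τ) = 0.2060 mol·L⁻¹, so C_T = C_{R0}−C_R−C_S = 2.763 mol·L⁻¹; C_S/C_T = 0.156.

0.156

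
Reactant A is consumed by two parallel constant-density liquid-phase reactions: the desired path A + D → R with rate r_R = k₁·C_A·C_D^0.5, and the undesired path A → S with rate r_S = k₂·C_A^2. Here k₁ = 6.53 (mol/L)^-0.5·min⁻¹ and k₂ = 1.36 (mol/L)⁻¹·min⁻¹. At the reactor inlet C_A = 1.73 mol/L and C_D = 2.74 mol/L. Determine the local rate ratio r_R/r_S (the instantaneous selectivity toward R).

S_{R/S} = r_R/r_S = (k₁·C_A·C_D^0.5)/(k₂·C_A^2) = (k₁/k₂)·C_A⁻¹·C_D^0.5.
= (6.53×1.730×2.740^0.5) / (1.36×1.730^2) = 18.70/4.070 = 4.59.
The undesired path is higher order in A, so low C_A (CSTR or dilute feed) favours R.

4.59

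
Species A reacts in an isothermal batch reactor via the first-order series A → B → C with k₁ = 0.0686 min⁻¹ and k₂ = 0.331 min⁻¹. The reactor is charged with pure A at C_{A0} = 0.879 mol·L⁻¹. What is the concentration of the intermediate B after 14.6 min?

The intermediate concentration in a first-order A→B→C sequence is C_B = k₁C_{A0}(e^(−k₁t) − e^(−k₂t))/(k₂−k₁).
e^(−k₁t) = e^(−0.0686×14.6) = e^(−1.002) = 0.3673; e^(−k₂t) = e^(−4.833) = 0.007966.
C_B = 0.0686×0.879/(0.331−0.0686) × (0.3673−0.007966) = 0.2298×0.3593 = 0.08258 mol·L⁻¹.

0.0826 mol·L⁻¹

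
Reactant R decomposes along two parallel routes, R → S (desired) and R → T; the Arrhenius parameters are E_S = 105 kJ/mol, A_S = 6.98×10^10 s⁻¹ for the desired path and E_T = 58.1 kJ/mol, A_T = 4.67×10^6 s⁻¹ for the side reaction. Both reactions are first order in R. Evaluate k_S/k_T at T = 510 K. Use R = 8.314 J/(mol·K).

k_S/k_T = (A_S/A_T)·exp[−(E_S−E_T)/(RT)] = (A_S/A_T)·exp[(E_T−E_S)/(RT)].
(E_T−E_S)/(RT) = (58.1−105)×10³/(8.314×510) = -46900/4240 = -11.06.
k_S/k_T = (6.98×10^10/4.67×10^6)·exp(-11.06) = 14946 × 1.571×10^-5 = 0.235.
Since E_S > E_T, raising the temperature improves selectivity toward S.

0.235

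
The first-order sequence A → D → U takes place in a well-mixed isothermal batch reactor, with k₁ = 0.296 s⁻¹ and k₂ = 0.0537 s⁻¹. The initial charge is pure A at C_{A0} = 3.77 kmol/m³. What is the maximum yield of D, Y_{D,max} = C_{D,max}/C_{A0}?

0.685

Evaluating C_D at t_opt = ln(k₂/k₁)/(k₂−k₁) gives C_{D,max}/C_{A0} = (k₁/k₂)^[k₂/(k₂−k₁)].
= (0.296/0.0537)^(0.0537/(0.0537−0.296)) = (5.512)^(-0.2216) = 0.6850.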